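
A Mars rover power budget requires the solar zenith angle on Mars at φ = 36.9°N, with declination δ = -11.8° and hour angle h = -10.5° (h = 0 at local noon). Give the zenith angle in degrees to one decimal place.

cos θ_z = sin φ sin δ + cos φ cos δ cos h = -0.122784 + 0.769677 = 0.646893.
θ_z = arccos(0.646893) = 49.7°.

θ_z = 49.7°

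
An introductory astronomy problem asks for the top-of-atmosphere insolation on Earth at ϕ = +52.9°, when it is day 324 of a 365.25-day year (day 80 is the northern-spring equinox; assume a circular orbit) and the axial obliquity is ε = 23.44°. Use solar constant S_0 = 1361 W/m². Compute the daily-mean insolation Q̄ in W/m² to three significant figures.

Solar longitude: L_s = 360° × (324 − 80)/365.25 = 240.493°.
sin δ = sin 23.44° × sin 240.493° = -0.34619, so δ = -20.255°.
cos h₀ = −tan(+52.9°) tan(-20.255°) = 0.4879, h₀ = 1.0611 rad.
Bracket: h₀ sin ϕ sin δ + cos ϕ cos δ sin h₀ = 1.0611×0.79758×-0.34619 + 0.60321×0.93816×0.87289 = -0.292985 + 0.493975 = 0.200990.
Q̄ = (S_0/π) × [bracket] = (1361/π) × 0.200990 = 87.07 W/m².

Q̄ ≈ 87.1 W/m²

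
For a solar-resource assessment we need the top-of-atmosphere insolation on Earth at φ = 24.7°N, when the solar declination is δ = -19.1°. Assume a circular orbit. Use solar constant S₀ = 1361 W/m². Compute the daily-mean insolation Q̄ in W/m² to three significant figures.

Q̄ ≈ 284 W/m²

cos H₀ = −tan(+24.7°) tan(-19.100°) = 0.1593, H₀ = 1.4108 rad.
Bracket: H₀ sin φ sin δ + cos φ cos δ sin H₀ = 1.4108×0.41787×-0.32722 + 0.90851×0.94495×0.98723 = -0.192906 + 0.847534 = 0.654628.
Q̄ = (S₀/π) × [bracket] = (1361/π) × 0.654628 = 283.6 W/m².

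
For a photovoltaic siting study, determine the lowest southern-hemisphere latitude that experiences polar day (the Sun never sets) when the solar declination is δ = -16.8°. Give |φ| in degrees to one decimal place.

|φ| = 73.2°

Polar day requires cos H₀ = −tan φ tan δ ≤ −1, i.e. tan φ tan δ ≥ 1.
The boundary is |tan φ| · |tan δ| = 1, so |φ| = 90° − |δ| = 90° − 16.8° = 73.2° in the southern hemisphere.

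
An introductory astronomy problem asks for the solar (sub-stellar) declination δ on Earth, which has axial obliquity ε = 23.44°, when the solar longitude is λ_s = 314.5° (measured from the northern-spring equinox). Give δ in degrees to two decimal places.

sin δ = sin ε · sin λ_s = sin 23.44° × sin 314.5° = -0.283723.
δ = arcsin(-0.283723) = -16.48°.

δ = -16.48°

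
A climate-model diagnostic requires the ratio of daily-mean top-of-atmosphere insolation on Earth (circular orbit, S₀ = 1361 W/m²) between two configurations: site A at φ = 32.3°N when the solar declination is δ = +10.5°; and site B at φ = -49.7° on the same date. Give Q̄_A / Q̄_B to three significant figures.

Q̄_A / Q̄_B ≈ 2.29

— Configuration A (φ=+32.3°):
cos H₀ = −tan(+32.3°) tan(+10.500°) = -0.1172, H₀ = 1.6882 rad.
Bracket: H₀ sin φ sin δ + cos φ cos δ sin H₀ = 1.6882×0.53435×0.18224 + 0.84526×0.98325×0.99311 = 0.164397 + 0.825376 = 0.989773.
Q̄ = (S₀/π) × [bracket] = (1361/π) × 0.989773 = 428.79 W/m².
— Configuration B (φ=-49.7°):
cos H₀ = −tan(-49.7°) tan(+10.500°) = 0.2185, H₀ = 1.3505 rad.
Bracket: H₀ sin φ sin δ + cos φ cos δ sin H₀ = 1.3505×-0.76267×0.18224 + 0.64679×0.98325×0.97583 = -0.187705 + 0.620585 = 0.432880.
Q̄ = (S₀/π) × [bracket] = (1361/π) × 0.432880 = 187.53 W/m².
Ratio Q̄_A / Q̄_B = 428.79 / 187.53 = 2.287.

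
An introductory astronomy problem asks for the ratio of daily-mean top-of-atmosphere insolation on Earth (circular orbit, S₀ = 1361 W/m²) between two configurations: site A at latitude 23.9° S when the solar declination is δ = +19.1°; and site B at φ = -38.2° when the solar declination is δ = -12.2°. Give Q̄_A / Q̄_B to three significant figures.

Q̄_A / Q̄_B ≈ 0.676

— Configuration A (φ=-23.9°):
cos H₀ = −tan(-23.9°) tan(+19.100°) = 0.1535, H₀ = 1.4167 rad.
Bracket: H₀ sin φ sin δ + cos φ cos δ sin H₀ = 1.4167×-0.40514×0.32722 + 0.91425×0.94495×0.98816 = -0.187812 + 0.853692 = 0.665880.
Q̄ = (S₀/π) × [bracket] = (1361/π) × 0.665880 = 288.47 W/m².
— Configuration B (φ=-38.2°):
cos H₀ = −tan(-38.2°) tan(-12.200°) = -0.1701, H₀ = 1.7418 rad.
Bracket: H₀ sin φ sin δ + cos φ cos δ sin H₀ = 1.7418×-0.61841×-0.21132 + 0.78586×0.97742×0.98542 = 0.227623 + 0.756916 = 0.984539.
Q̄ = (S₀/π) × [bracket] = (1361/π) × 0.984539 = 426.52 W/m².
Ratio Q̄_A / Q̄_B = 288.47 / 426.52 = 0.6763.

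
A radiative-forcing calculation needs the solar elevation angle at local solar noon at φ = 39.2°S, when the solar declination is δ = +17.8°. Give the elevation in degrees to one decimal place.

33.0°

At local noon the hour angle is zero, so the zenith angle equals |φ − δ| = |-39.2° − (+17.800°)| = 57.000°.
Elevation = 90° − 57.000° = 33.0°.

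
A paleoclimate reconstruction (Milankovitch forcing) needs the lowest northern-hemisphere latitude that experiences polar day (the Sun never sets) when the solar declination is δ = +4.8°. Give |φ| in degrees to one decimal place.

|φ| = 85.2°

Polar day requires cos H₀ = −tan φ tan δ ≤ −1, i.e. tan φ tan δ ≥ 1.
The boundary is |tan φ| · |tan δ| = 1, so |φ| = 90° − |δ| = 90° − 4.8° = 85.2° in the northern hemisphere.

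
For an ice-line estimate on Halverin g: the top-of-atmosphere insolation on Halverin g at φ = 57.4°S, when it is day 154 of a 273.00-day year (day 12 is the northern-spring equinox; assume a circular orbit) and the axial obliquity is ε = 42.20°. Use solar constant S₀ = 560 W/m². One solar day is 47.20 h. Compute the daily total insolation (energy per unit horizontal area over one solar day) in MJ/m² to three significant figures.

Solar longitude: λ_s = 360° × (154 − 12)/273.00 = 187.253°.
sin δ = sin 42.20° × sin 187.253° = -0.08480, so δ = -4.865°.
cos H₀ = −tan(-57.4°) tan(-4.865°) = -0.1331, H₀ = 1.7043 rad.
Bracket: H₀ sin φ sin δ + cos φ cos δ sin H₀ = 1.7043×-0.84245×-0.08480 + 0.53877×0.99640×0.99111 = 0.121755 + 0.532058 = 0.653813.
Q̄ = (S₀/π) × [bracket] = (560/π) × 0.653813 = 116.54 W/m².
Daily total = Q̄ × 47.20 h × 3600 s/h = 116.54 × 47.20 × 3600 / 10⁶ = 19.80 MJ/m².

19.8 MJ/m²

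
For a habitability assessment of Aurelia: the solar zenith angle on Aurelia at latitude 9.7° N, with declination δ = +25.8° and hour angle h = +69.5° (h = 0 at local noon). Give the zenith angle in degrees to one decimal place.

θ_z = 67.4°

cos θ_z = sin φ sin δ + cos φ cos δ cos h = 0.073332 + 0.310791 = 0.384123.
θ_z = arccos(0.384123) = 67.4°.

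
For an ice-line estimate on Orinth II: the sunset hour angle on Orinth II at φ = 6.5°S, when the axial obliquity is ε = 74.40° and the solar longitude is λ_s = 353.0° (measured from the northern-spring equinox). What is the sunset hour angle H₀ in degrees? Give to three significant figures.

H₀ = 90.8°

Solar declination: sin δ = sin ε · sin λ_s = sin 74.40° × sin 353.0° = -0.11738, so δ = -6.741°.
cos H₀ = −tan φ · tan δ = −tan(-6.5°) × tan(-6.741°) = -0.0135, so H₀ = 1.5843 rad = 90.77°.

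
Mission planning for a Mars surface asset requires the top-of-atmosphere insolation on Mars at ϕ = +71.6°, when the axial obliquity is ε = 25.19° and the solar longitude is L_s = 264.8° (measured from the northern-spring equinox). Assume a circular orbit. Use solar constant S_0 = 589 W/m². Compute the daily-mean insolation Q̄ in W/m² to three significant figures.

Q̄ ≈ 0.00 W/m²

Solar declination: sin δ = sin ε · sin L_s = sin 25.19° × sin 264.8° = -0.42387, so δ = -25.079°.
cos h₀ = −tan(+71.6°) tan(-25.079°) = 1.4068 ≥ 1 ⇒ polar night, h₀ = 0 and Q̄ = 0.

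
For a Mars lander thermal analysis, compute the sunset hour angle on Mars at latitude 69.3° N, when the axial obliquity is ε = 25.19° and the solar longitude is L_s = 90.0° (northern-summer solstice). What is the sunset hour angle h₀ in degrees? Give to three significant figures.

Solar declination: sin δ = sin ε · sin L_s = sin 25.19° × sin 90.0° = 0.42562, so δ = +25.190°.
Sunrise equation: cos h₀ = −tan ϕ · tan δ = -1.2447 ≤ −1, so the Sun never sets (polar day) and h₀ = π.

h₀ = 180°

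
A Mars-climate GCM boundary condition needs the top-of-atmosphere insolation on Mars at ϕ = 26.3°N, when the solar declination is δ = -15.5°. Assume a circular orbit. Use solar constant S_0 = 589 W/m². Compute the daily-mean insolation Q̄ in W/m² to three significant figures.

cos h₀ = −tan(+26.3°) tan(-15.500°) = 0.1371, h₀ = 1.4333 rad.
Bracket: h₀ sin ϕ sin δ + cos ϕ cos δ sin h₀ = 1.4333×0.44307×-0.26724 + 0.89649×0.96363×0.99056 = -0.169711 + 0.855730 = 0.686019.
Q̄ = (S_0/π) × [bracket] = (589/π) × 0.686019 = 128.6 W/m².

Q̄ ≈ 129 W/m²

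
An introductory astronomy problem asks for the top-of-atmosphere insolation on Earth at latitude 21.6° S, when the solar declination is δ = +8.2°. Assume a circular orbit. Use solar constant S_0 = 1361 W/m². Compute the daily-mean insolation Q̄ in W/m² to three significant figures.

cos h₀ = −tan(-21.6°) tan(+8.200°) = 0.0571, h₀ = 1.5137 rad.
Bracket: h₀ sin ϕ sin δ + cos ϕ cos δ sin h₀ = 1.5137×-0.36812×0.14263 + 0.92978×0.98978×0.99837 = -0.079477 + 0.918778 = 0.839301.
Q̄ = (S_0/π) × [bracket] = (1361/π) × 0.839301 = 363.6 W/m².

Q̄ ≈ 364 W/m²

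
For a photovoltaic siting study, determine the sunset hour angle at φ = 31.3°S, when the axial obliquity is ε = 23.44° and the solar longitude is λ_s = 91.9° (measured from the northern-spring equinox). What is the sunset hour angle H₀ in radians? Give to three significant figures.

H₀ = 1.30 rad

Solar declination: sin δ = sin ε · sin λ_s = sin 23.44° × sin 91.9° = 0.39757, so δ = +23.426°.
cos H₀ = −tan φ · tan δ = −tan(-31.3°) × tan(+23.426°) = 0.2634, so H₀ = 1.3042 rad = 74.73°.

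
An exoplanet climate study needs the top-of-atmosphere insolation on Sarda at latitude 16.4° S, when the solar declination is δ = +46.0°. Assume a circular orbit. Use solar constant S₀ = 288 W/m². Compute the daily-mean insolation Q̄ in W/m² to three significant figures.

Q̄ ≈ 34.7 W/m²

cos H₀ = −tan(-16.4°) tan(+46.000°) = 0.3048, H₀ = 1.2611 rad.
Bracket: H₀ sin φ sin δ + cos φ cos δ sin H₀ = 1.2611×-0.28234×0.71934 + 0.95931×0.69466×0.95242 = -0.256127 + 0.634687 = 0.378560.
Q̄ = (S₀/π) × [bracket] = (288/π) × 0.378560 = 34.70 W/m².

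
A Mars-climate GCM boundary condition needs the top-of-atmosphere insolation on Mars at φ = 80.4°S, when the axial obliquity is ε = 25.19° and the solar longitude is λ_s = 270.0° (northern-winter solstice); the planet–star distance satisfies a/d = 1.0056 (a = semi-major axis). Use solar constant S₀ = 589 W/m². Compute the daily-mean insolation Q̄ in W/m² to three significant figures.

Q̄ ≈ 250 W/m²

Solar declination: sin δ = sin ε · sin λ_s = sin 25.19° × sin 270.0° = -0.42562, so δ = -25.190°.
cos H₀ = −tan(-80.4°) tan(-25.190°) = -2.7809 ≤ −1 ⇒ polar day, H₀ = π.
Bracket: H₀ sin φ sin δ + cos φ cos δ sin H₀ = 3.1416×-0.98600×-0.42562 + 0.16677×0.90490×0.00000 = 1.318408 + 0.000000 = 1.318408.
Inverse-square distance factor (a/d)² = 1.0056² = 1.011231.
Q̄ = (S₀/π) × 1.011231 × [bracket] = (589/π) × 1.011231 × 1.318408 = 250.0 W/m².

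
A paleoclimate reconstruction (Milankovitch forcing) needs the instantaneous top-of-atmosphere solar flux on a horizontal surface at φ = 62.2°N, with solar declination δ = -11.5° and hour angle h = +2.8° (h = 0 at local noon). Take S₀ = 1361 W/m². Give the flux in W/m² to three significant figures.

381 W/m²

cos θ_z = sin φ sin δ + cos φ cos δ cos h = -0.176357 + 0.456478 = 0.280121.
Flux = S₀ · cos θ_z = 1361 × 0.280121 = 381.2 W/m².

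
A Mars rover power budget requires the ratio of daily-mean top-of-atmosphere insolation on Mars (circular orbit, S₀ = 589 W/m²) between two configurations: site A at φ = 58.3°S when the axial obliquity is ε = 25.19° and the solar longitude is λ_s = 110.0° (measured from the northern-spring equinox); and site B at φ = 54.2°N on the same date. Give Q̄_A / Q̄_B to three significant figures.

Q̄_A / Q̄_B ≈ 0.0639

— Configuration A (φ=-58.3°):
Solar declination: sin δ = sin ε · sin λ_s = sin 25.19° × sin 110.0° = 0.39995, so δ = +23.575°.
cos H₀ = −tan(-58.3°) tan(+23.575°) = 0.7066, H₀ = 0.7862 rad.
Bracket: H₀ sin φ sin δ + cos φ cos δ sin H₀ = 0.7862×-0.85081×0.39995 + 0.52547×0.91654×0.70766 = -0.267529 + 0.340819 = 0.073290.
Q̄ = (S₀/π) × [bracket] = (589/π) × 0.073290 = 13.741 W/m².
— Configuration B (φ=+54.2°):
cos H₀ = −tan(+54.2°) tan(+23.575°) = -0.6050, H₀ = 2.2206 rad.
Bracket: H₀ sin φ sin δ + cos φ cos δ sin H₀ = 2.2206×0.81106×0.39995 + 0.58496×0.91654×0.79619 = 0.720326 + 0.426869 = 1.147195.
Q̄ = (S₀/π) × [bracket] = (589/π) × 1.147195 = 215.08 W/m².
Ratio Q̄_A / Q̄_B = 13.741 / 215.08 = 0.06389.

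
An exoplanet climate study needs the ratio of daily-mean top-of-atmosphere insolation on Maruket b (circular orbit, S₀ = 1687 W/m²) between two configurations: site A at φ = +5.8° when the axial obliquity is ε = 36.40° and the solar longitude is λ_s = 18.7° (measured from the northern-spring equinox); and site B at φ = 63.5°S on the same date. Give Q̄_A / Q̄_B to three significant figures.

— Configuration A (φ=+5.8°):
Solar declination: sin δ = sin ε · sin λ_s = sin 36.40° × sin 18.7° = 0.19026, so δ = +10.968°.
cos H₀ = −tan(+5.8°) tan(+10.968°) = -0.0197, H₀ = 1.5905 rad.
Bracket: H₀ sin φ sin δ + cos φ cos δ sin H₀ = 1.5905×0.10106×0.19026 + 0.99488×0.98173×0.99981 = 0.030582 + 0.976518 = 1.007100.
Q̄ = (S₀/π) × [bracket] = (1687/π) × 1.007100 = 540.80 W/m².
— Configuration B (φ=-63.5°):
cos H₀ = −tan(-63.5°) tan(+10.968°) = 0.3887, H₀ = 1.1716 rad.
Bracket: H₀ sin φ sin δ + cos φ cos δ sin H₀ = 1.1716×-0.89493×0.19026 + 0.44620×0.98173×0.92137 = -0.199488 + 0.403604 = 0.204116.
Q̄ = (S₀/π) × [bracket] = (1687/π) × 0.204116 = 109.61 W/m².
Ratio Q̄_A / Q̄_B = 540.80 / 109.61 = 4.934.

Q̄_A / Q̄_B ≈ 4.93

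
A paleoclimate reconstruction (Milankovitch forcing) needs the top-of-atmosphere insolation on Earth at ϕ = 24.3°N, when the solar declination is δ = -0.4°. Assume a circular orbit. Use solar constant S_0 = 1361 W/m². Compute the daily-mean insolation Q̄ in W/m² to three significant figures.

cos h₀ = −tan(+24.3°) tan(-0.400°) = 0.0032, h₀ = 1.5676 rad.
Bracket: h₀ sin ϕ sin δ + cos ϕ cos δ sin h₀ = 1.5676×0.41151×-0.00698 + 0.91140×0.99998×1.00000 = -0.004503 + 0.911382 = 0.906879.
Q̄ = (S_0/π) × [bracket] = (1361/π) × 0.906879 = 392.9 W/m².

Q̄ ≈ 393 W/m²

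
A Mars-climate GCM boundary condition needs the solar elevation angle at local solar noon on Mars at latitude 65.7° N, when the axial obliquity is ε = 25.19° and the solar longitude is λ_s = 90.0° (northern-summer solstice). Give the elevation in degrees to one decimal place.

49.5°

Solar declination: sin δ = sin ε · sin λ_s = sin 25.19° × sin 90.0° = 0.42562, so δ = +25.190°.
At local noon the hour angle is zero, so the zenith angle equals |φ − δ| = |+65.7° − (+25.190°)| = 40.510°.
Elevation = 90° − 40.510° = 49.5°.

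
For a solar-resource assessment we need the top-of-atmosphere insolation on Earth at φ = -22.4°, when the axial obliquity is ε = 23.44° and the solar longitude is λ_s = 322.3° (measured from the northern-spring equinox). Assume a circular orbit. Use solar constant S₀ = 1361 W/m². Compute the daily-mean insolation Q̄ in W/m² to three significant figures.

Solar declination: sin δ = sin ε · sin λ_s = sin 23.44° × sin 322.3° = -0.24326, so δ = -14.079°.
cos H₀ = −tan(-22.4°) tan(-14.079°) = -0.1034, H₀ = 1.6744 rad.
Bracket: H₀ sin φ sin δ + cos φ cos δ sin H₀ = 1.6744×-0.38107×-0.24326 + 0.92455×0.96996×0.99464 = 0.155215 + 0.891970 = 1.047185.
Q̄ = (S₀/π) × [bracket] = (1361/π) × 1.047185 = 453.7 W/m².

Q̄ ≈ 454 W/m²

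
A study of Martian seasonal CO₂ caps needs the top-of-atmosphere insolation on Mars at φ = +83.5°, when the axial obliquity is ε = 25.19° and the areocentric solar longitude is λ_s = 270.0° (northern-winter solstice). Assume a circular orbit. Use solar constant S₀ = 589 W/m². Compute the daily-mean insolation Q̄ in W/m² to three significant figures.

Q̄ ≈ 0.00 W/m²

sin δ = sin 25.19° × sin 270.0° = -0.42562, so δ = -25.190°.
cos H₀ = −tan(+83.5°) tan(-25.190°) = 4.1282 ≥ 1 ⇒ polar night, H₀ = 0 and Q̄ = 0.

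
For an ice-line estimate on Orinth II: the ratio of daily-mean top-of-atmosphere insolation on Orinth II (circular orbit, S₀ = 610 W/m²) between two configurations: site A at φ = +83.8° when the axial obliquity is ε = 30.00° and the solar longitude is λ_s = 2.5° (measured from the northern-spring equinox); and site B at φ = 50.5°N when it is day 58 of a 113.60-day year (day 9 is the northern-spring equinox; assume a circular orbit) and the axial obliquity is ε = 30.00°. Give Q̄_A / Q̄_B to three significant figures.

Q̄_A / Q̄_B ≈ 0.161

— Configuration A (φ=+83.8°):
Solar declination: sin δ = sin ε · sin λ_s = sin 30.00° × sin 2.5° = 0.02181, so δ = +1.250°.
cos H₀ = −tan(+83.8°) tan(+1.250°) = -0.2008, H₀ = 1.7730 rad.
Bracket: H₀ sin φ sin δ + cos φ cos δ sin H₀ = 1.7730×0.99415×0.02181 + 0.10800×0.99976×0.97963 = 0.038443 + 0.105775 = 0.144218.
Q̄ = (S₀/π) × [bracket] = (610/π) × 0.144218 = 28.003 W/m².
— Configuration B (φ=+50.5°):
Solar longitude: λ_s = 360° × (58 − 9)/113.60 = 155.282°.
sin δ = sin 30.00° × sin 155.282° = 0.20908, so δ = +12.068°.
cos H₀ = −tan(+50.5°) tan(+12.068°) = -0.2594, H₀ = 1.8332 rad.
Bracket: H₀ sin φ sin δ + cos φ cos δ sin H₀ = 1.8332×0.77162×0.20908 + 0.63608×0.97790×0.96578 = 0.295751 + 0.600737 = 0.896488.
Q̄ = (S₀/π) × [bracket] = (610/π) × 0.896488 = 174.07 W/m².
Ratio Q̄_A / Q̄_B = 28.003 / 174.07 = 0.1609.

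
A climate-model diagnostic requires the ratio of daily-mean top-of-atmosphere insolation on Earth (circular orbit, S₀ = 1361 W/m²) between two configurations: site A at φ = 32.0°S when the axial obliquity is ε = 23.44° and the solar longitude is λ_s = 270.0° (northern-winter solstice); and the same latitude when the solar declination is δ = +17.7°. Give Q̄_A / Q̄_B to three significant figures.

— Configuration A (φ=-32.0°):
Solar declination: sin δ = sin ε · sin λ_s = sin 23.44° × sin 270.0° = -0.39779, so δ = -23.440°.
cos H₀ = −tan(-32.0°) tan(-23.440°) = -0.2709, H₀ = 1.8451 rad.
Bracket: H₀ sin φ sin δ + cos φ cos δ sin H₀ = 1.8451×-0.52992×-0.39779 + 0.84805×0.91748×0.96260 = 0.388941 + 0.748969 = 1.137910.
Q̄ = (S₀/π) × [bracket] = (1361/π) × 1.137910 = 492.97 W/m².
— Configuration B (φ=-32.0°):
cos H₀ = −tan(-32.0°) tan(+17.700°) = 0.1994, H₀ = 1.3700 rad.
Bracket: H₀ sin φ sin δ + cos φ cos δ sin H₀ = 1.3700×-0.52992×0.30403 + 0.84805×0.95266×0.97991 = -0.220723 + 0.791673 = 0.570950.
Q̄ = (S₀/π) × [bracket] = (1361/π) × 0.570950 = 247.35 W/m².
Ratio Q̄_A / Q̄_B = 492.97 / 247.35 = 1.993.

Q̄_A / Q̄_B ≈ 1.99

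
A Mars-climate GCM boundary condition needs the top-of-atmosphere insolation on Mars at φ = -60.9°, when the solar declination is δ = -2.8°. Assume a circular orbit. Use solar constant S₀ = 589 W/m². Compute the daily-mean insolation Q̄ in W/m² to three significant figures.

Q̄ ≈ 104 W/m²

cos H₀ = −tan(-60.9°) tan(-2.800°) = -0.0879, H₀ = 1.6588 rad.
Bracket: H₀ sin φ sin δ + cos φ cos δ sin H₀ = 1.6588×-0.87377×-0.04885 + 0.48634×0.99881×0.99613 = 0.070804 + 0.483881 = 0.554685.
Q̄ = (S₀/π) × [bracket] = (589/π) × 0.554685 = 104.0 W/m².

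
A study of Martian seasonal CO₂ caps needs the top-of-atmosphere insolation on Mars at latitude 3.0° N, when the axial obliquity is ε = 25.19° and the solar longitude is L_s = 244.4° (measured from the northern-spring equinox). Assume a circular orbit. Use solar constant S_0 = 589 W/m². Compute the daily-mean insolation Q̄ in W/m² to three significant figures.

Q̄ ≈ 167 W/m²

Solar declination: sin δ = sin ε · sin L_s = sin 25.19° × sin 244.4° = -0.38384, so δ = -22.572°.
cos h₀ = −tan(+3.0°) tan(-22.572°) = 0.0218, h₀ = 1.5490 rad.
Bracket: h₀ sin ϕ sin δ + cos ϕ cos δ sin h₀ = 1.5490×0.05234×-0.38384 + 0.99863×0.92340×0.99976 = -0.031120 + 0.921914 = 0.890794.
Q̄ = (S_0/π) × [bracket] = (589/π) × 0.890794 = 167.0 W/m².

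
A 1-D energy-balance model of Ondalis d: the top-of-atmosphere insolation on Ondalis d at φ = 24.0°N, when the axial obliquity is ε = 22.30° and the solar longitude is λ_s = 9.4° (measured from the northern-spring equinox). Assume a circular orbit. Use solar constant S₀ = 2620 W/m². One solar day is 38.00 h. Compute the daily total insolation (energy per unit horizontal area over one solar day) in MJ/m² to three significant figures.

109 MJ/m²

Solar declination: sin δ = sin ε · sin λ_s = sin 22.30° × sin 9.4° = 0.06198, so δ = +3.553°.
cos H₀ = −tan(+24.0°) tan(+3.553°) = -0.0276, H₀ = 1.5984 rad.
Bracket: H₀ sin φ sin δ + cos φ cos δ sin H₀ = 1.5984×0.40674×0.06198 + 0.91355×0.99808×0.99962 = 0.040295 + 0.911450 = 0.951745.
Q̄ = (S₀/π) × [bracket] = (2620/π) × 0.951745 = 793.73 W/m².
Daily total = Q̄ × 38.00 h × 3600 s/h = 793.73 × 38.00 × 3600 / 10⁶ = 108.6 MJ/m².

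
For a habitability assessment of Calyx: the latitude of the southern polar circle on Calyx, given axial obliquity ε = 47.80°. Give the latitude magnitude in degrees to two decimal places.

The polar circle is the lowest latitude that experiences at least one full rotation of continuous darkness at the northern-summer solstice; it lies at |φ| = 90° − ε = 90° − 47.80° = 42.20°.

42.20°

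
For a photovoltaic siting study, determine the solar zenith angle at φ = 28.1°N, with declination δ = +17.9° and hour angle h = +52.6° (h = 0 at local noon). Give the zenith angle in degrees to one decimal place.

θ_z = 49.1°

cos θ_z = sin φ sin δ + cos φ cos δ cos h = 0.144769 + 0.509848 = 0.654617.
θ_z = arccos(0.654617) = 49.1°.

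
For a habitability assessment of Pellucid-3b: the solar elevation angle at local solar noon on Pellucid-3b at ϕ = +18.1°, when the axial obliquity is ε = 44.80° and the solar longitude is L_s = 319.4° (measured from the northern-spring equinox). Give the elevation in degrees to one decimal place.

44.6°

Solar declination: sin δ = sin ε · sin L_s = sin 44.80° × sin 319.4° = -0.45856, so δ = -27.294°.
At local noon the hour angle is zero, so the zenith angle equals |ϕ − δ| = |+18.1° − (-27.294°)| = 45.394°.
Elevation = 90° − 45.394° = 44.6°.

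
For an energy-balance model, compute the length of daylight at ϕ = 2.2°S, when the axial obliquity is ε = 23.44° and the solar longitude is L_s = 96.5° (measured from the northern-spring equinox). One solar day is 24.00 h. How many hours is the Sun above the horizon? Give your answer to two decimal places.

11.87 h

Solar declination: sin δ = sin ε · sin L_s = sin 23.44° × sin 96.5° = 0.39523, so δ = +23.280°.
cos h₀ = −tan ϕ · tan δ = −tan(-2.2°) × tan(+23.280°) = 0.0165, so h₀ = 1.5543 rad = 89.05°.
Daylight = 2h₀/(2π) × 24.00 h = (1.5543/π) × 24.00 = 11.87 h.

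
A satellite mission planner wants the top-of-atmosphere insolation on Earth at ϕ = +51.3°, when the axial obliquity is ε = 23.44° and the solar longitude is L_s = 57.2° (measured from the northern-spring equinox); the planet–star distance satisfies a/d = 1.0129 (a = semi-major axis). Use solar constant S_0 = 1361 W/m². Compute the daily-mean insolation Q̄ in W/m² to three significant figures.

Solar declination: sin δ = sin ε · sin L_s = sin 23.44° × sin 57.2° = 0.33437, so δ = +19.534°.
cos h₀ = −tan(+51.3°) tan(+19.534°) = -0.4428, h₀ = 2.0296 rad.
Bracket: h₀ sin ϕ sin δ + cos ϕ cos δ sin h₀ = 2.0296×0.78043×0.33437 + 0.62524×0.94244×0.89660 = 0.529629 + 0.528323 = 1.057952.
Inverse-square distance factor (a/d)² = 1.0129² = 1.025966.
Q̄ = (S_0/π) × 1.025966 × [bracket] = (1361/π) × 1.025966 × 1.057952 = 470.2 W/m².

Q̄ ≈ 470 W/m²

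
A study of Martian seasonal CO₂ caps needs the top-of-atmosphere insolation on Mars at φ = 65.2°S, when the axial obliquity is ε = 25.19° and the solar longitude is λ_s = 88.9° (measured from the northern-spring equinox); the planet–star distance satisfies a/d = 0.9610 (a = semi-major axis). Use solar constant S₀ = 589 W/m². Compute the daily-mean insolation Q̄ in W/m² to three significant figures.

Q̄ ≈ 0.00 W/m²

Solar declination: sin δ = sin ε · sin λ_s = sin 25.19° × sin 88.9° = 0.42554, so δ = +25.185°.
cos H₀ = −tan(-65.2°) tan(+25.185°) = 1.0177 ≥ 1 ⇒ polar night, H₀ = 0 and Q̄ = 0.
Inverse-square distance factor (a/d)² = 0.9610² = 0.923521.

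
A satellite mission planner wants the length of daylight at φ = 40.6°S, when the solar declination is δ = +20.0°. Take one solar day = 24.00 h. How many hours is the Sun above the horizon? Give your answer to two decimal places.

cos H₀ = −tan φ · tan δ = −tan(-40.6°) × tan(+20.000°) = 0.3120, so H₀ = 1.2535 rad = 71.82°.
Daylight = 2H₀/(2π) × 24.00 h = (1.2535/π) × 24.00 = 9.58 h.

9.58 h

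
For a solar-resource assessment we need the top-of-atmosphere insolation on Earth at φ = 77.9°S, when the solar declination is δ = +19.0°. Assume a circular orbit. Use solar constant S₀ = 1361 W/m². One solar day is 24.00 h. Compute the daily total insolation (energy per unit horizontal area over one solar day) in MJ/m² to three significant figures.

0.00 MJ/m²

cos H₀ = −tan(-77.9°) tan(+19.000°) = 1.6061 ≥ 1 ⇒ polar night, H₀ = 0 and Q̄ = 0.
Daily total = Q̄ × 24.00 h × 3600 s/h = 0.00 MJ/m².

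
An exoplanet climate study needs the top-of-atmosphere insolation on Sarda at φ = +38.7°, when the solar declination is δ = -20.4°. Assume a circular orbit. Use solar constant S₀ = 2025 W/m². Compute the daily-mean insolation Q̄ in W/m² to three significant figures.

Q̄ ≈ 272 W/m²

cos H₀ = −tan(+38.7°) tan(-20.400°) = 0.2979, H₀ = 1.2683 rad.
Bracket: H₀ sin φ sin δ + cos φ cos δ sin H₀ = 1.2683×0.62524×-0.34857 + 0.78043×0.93728×0.95458 = -0.276413 + 0.698258 = 0.421845.
Q̄ = (S₀/π) × [bracket] = (2025/π) × 0.421845 = 271.9 W/m².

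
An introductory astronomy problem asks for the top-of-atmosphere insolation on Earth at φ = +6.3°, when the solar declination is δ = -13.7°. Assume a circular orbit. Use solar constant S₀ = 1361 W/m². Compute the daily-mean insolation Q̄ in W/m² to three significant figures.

cos H₀ = −tan(+6.3°) tan(-13.700°) = 0.0269, H₀ = 1.5439 rad.
Bracket: H₀ sin φ sin δ + cos φ cos δ sin H₀ = 1.5439×0.10973×-0.23684 + 0.99396×0.97155×0.99964 = -0.040124 + 0.965334 = 0.925210.
Q̄ = (S₀/π) × [bracket] = (1361/π) × 0.925210 = 400.8 W/m².

Q̄ ≈ 401 W/m²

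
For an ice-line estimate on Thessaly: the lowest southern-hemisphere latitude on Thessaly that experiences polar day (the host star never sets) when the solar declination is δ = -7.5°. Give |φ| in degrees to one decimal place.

|φ| = 82.5°

Polar day requires cos H₀ = −tan φ tan δ ≤ −1, i.e. tan φ tan δ ≥ 1.
The boundary is |tan φ| · |tan δ| = 1, so |φ| = 90° − |δ| = 90° − 7.5° = 82.5° in the southern hemisphere.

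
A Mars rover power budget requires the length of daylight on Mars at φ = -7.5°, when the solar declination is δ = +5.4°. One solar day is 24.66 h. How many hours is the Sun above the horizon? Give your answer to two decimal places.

12.23 h

cos H₀ = −tan φ · tan δ = −tan(-7.5°) × tan(+5.400°) = 0.0124, so H₀ = 1.5584 rad = 89.29°.
Daylight = 2H₀/(2π) × 24.66 h = (1.5584/π) × 24.66 = 12.23 h.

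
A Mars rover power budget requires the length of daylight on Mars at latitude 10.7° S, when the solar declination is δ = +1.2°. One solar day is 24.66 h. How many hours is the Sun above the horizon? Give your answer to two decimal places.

12.30 h

cos h₀ = −tan ϕ · tan δ = −tan(-10.7°) × tan(+1.200°) = 0.0040, so h₀ = 1.5668 rad = 89.77°.
Daylight = 2h₀/(2π) × 24.66 h = (1.5668/π) × 24.66 = 12.30 h.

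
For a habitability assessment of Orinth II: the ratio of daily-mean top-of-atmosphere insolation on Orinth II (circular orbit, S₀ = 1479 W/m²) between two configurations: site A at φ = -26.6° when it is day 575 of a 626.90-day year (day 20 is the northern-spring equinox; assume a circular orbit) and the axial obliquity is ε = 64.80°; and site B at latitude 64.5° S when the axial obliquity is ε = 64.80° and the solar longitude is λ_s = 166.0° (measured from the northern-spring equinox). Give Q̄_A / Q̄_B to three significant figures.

— Configuration A (φ=-26.6°):
Solar longitude: λ_s = 360° × (575 − 20)/626.90 = 318.711°.
sin δ = sin 64.80° × sin 318.711° = -0.59706, so δ = -36.659°.
cos H₀ = −tan(-26.6°) tan(-36.659°) = -0.3727, H₀ = 1.9527 rad.
Bracket: H₀ sin φ sin δ + cos φ cos δ sin H₀ = 1.9527×-0.44776×-0.59706 + 0.89415×0.80220×0.92795 = 0.522034 + 0.665607 = 1.187641.
Q̄ = (S₀/π) × [bracket] = (1479/π) × 1.187641 = 559.12 W/m².
— Configuration B (φ=-64.5°):
Solar declination: sin δ = sin ε · sin λ_s = sin 64.80° × sin 166.0° = 0.21890, so δ = +12.644°.
cos H₀ = −tan(-64.5°) tan(+12.644°) = 0.4703, H₀ = 1.0811 rad.
Bracket: H₀ sin φ sin δ + cos φ cos δ sin H₀ = 1.0811×-0.90259×0.21890 + 0.43051×0.97575×0.88249 = -0.213600 + 0.370708 = 0.157108.
Q̄ = (S₀/π) × [bracket] = (1479/π) × 0.157108 = 73.963 W/m².
Ratio Q̄_A / Q̄_B = 559.12 / 73.963 = 7.559.

Q̄_A / Q̄_B ≈ 7.56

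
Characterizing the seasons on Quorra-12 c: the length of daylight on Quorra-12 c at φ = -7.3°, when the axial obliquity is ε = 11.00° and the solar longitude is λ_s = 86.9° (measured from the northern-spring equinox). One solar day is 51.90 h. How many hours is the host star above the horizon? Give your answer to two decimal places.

Solar declination: sin δ = sin ε · sin λ_s = sin 11.00° × sin 86.9° = 0.19053, so δ = +10.984°.
cos H₀ = −tan φ · tan δ = −tan(-7.3°) × tan(+10.984°) = 0.0249, so H₀ = 1.5459 rad = 88.58°.
Daylight = 2H₀/(2π) × 51.90 h = (1.5459/π) × 51.90 = 25.54 h.

25.54 h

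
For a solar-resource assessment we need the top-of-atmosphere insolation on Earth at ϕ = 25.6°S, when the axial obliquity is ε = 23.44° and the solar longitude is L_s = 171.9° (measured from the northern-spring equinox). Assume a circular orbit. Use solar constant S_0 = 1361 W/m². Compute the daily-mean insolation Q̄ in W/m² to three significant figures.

Solar declination: sin δ = sin ε · sin L_s = sin 23.44° × sin 171.9° = 0.05605, so δ = +3.213°.
cos h₀ = −tan(-25.6°) tan(+3.213°) = 0.0269, h₀ = 1.5439 rad.
Bracket: h₀ sin ϕ sin δ + cos ϕ cos δ sin h₀ = 1.5439×-0.43209×0.05605 + 0.90183×0.99843×0.99964 = -0.037391 + 0.900090 = 0.862699.
Q̄ = (S_0/π) × [bracket] = (1361/π) × 0.862699 = 373.7 W/m².

Q̄ ≈ 374 W/m²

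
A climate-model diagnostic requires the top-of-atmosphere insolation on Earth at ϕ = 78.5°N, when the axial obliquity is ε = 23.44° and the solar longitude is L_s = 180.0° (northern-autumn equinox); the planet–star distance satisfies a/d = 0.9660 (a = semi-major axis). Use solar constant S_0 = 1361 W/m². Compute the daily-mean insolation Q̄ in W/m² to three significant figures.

Solar declination: sin δ = sin ε · sin L_s = sin 23.44° × sin 180.0° = 0.00000, so δ = +0.000°.
cos h₀ = −tan(+78.5°) tan(+0.000°) = -0.0000, h₀ = 1.5708 rad.
Bracket: h₀ sin ϕ sin δ + cos ϕ cos δ sin h₀ = 1.5708×0.97992×0.00000 + 0.19937×1.00000×1.00000 = 0.000000 + 0.199370 = 0.199370.
Inverse-square distance factor (a/d)² = 0.9660² = 0.933156.
Q̄ = (S_0/π) × 0.933156 × [bracket] = (1361/π) × 0.933156 × 0.199370 = 80.60 W/m².

Q̄ ≈ 80.6 W/m²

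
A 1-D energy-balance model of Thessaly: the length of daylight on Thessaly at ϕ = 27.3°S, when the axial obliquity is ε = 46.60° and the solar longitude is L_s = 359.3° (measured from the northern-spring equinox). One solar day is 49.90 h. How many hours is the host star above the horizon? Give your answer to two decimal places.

Solar declination: sin δ = sin ε · sin L_s = sin 46.60° × sin 359.3° = -0.00888, so δ = -0.509°.
cos h₀ = −tan ϕ · tan δ = −tan(-27.3°) × tan(-0.509°) = -0.0046, so h₀ = 1.5754 rad = 90.26°.
Daylight = 2h₀/(2π) × 49.90 h = (1.5754/π) × 49.90 = 25.02 h.

25.02 h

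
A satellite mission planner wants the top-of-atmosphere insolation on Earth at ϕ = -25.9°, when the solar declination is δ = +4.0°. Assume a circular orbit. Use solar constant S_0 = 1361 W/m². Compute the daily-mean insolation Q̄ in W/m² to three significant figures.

cos h₀ = −tan(-25.9°) tan(+4.000°) = 0.0340, h₀ = 1.5368 rad.
Bracket: h₀ sin ϕ sin δ + cos ϕ cos δ sin h₀ = 1.5368×-0.43680×0.06976 + 0.89956×0.99756×0.99942 = -0.046828 + 0.896845 = 0.850017.
Q̄ = (S_0/π) × [bracket] = (1361/π) × 0.850017 = 368.2 W/m².

Q̄ ≈ 368 W/m²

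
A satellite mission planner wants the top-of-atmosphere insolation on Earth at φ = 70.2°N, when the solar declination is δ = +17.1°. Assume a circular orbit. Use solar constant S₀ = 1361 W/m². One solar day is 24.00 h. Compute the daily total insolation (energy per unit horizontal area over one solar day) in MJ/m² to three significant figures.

cos H₀ = −tan(+70.2°) tan(+17.100°) = -0.8545, H₀ = 2.5954 rad.
Bracket: H₀ sin φ sin δ + cos φ cos δ sin H₀ = 2.5954×0.94088×0.29404 + 0.33874×0.95579×0.51945 = 0.718034 + 0.168179 = 0.886213.
Q̄ = (S₀/π) × [bracket] = (1361/π) × 0.886213 = 383.92 W/m².
Daily total = Q̄ × 24.00 h × 3600 s/h = 383.92 × 24.00 × 3600 / 10⁶ = 33.17 MJ/m².

33.2 MJ/m²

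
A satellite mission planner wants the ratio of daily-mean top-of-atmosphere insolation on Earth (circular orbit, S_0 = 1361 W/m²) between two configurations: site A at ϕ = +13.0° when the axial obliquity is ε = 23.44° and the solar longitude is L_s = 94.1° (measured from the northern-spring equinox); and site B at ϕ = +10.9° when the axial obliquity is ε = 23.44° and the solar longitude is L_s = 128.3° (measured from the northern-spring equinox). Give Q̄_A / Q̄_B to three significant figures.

Q̄_A / Q̄_B ≈ 1.01

— Configuration A (ϕ=+13.0°):
Solar declination: sin δ = sin ε · sin L_s = sin 23.44° × sin 94.1° = 0.39677, so δ = +23.376°.
cos h₀ = −tan(+13.0°) tan(+23.376°) = -0.0998, h₀ = 1.6708 rad.
Bracket: h₀ sin ϕ sin δ + cos ϕ cos δ sin h₀ = 1.6708×0.22495×0.39677 + 0.97437×0.91792×0.99501 = 0.149125 + 0.889931 = 1.039056.
Q̄ = (S_0/π) × [bracket] = (1361/π) × 1.039056 = 450.14 W/m².
— Configuration B (ϕ=+10.9°):
Solar declination: sin δ = sin ε · sin L_s = sin 23.44° × sin 128.3° = 0.31218, so δ = +18.190°.
cos h₀ = −tan(+10.9°) tan(+18.190°) = -0.0633, h₀ = 1.6341 rad.
Bracket: h₀ sin ϕ sin δ + cos ϕ cos δ sin h₀ = 1.6341×0.18910×0.31218 + 0.98196×0.95002×0.99800 = 0.096466 + 0.931016 = 1.027482.
Q̄ = (S_0/π) × [bracket] = (1361/π) × 1.027482 = 445.13 W/m².
Ratio Q̄_A / Q̄_B = 450.14 / 445.13 = 1.011.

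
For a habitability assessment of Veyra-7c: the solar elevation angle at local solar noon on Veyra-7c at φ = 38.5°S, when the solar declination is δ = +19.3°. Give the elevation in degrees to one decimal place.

32.2°

At local noon the hour angle is zero, so the zenith angle equals |φ − δ| = |-38.5° − (+19.300°)| = 57.800°.
Elevation = 90° − 57.800° = 32.2°.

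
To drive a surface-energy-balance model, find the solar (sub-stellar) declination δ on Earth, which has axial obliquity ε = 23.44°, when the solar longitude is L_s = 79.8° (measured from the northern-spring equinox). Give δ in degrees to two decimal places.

δ = +23.05°

sin δ = sin ε · sin L_s = sin 23.44° × sin 79.8° = 0.391502.
δ = arcsin(0.391502) = +23.05°.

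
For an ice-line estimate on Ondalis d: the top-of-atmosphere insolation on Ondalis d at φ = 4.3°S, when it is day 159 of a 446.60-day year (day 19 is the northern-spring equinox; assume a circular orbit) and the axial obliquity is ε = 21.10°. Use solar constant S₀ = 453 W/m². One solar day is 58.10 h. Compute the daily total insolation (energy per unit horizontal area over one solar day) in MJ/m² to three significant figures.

27.2 MJ/m²

Solar longitude: λ_s = 360° × (159 − 19)/446.60 = 112.853°.
sin δ = sin 21.10° × sin 112.853° = 0.33174, so δ = +19.374°.
cos H₀ = −tan(-4.3°) tan(+19.374°) = 0.0264, H₀ = 1.5444 rad.
Bracket: H₀ sin φ sin δ + cos φ cos δ sin H₀ = 1.5444×-0.07498×0.33174 + 0.99719×0.94337×0.99965 = -0.038415 + 0.940390 = 0.901975.
Q̄ = (S₀/π) × [bracket] = (453/π) × 0.901975 = 130.06 W/m².
Daily total = Q̄ × 58.10 h × 3600 s/h = 130.06 × 58.10 × 3600 / 10⁶ = 27.20 MJ/m².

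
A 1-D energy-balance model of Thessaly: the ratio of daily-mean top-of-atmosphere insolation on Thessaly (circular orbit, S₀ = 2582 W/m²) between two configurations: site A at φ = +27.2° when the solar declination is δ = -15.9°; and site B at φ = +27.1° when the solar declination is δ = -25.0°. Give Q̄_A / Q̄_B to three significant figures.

Q̄_A / Q̄_B ≈ 1.27

— Configuration A (φ=+27.2°):
cos H₀ = −tan(+27.2°) tan(-15.900°) = 0.1464, H₀ = 1.4239 rad.
Bracket: H₀ sin φ sin δ + cos φ cos δ sin H₀ = 1.4239×0.45710×-0.27396 + 0.88942×0.96174×0.98923 = -0.178311 + 0.846178 = 0.667867.
Q̄ = (S₀/π) × [bracket] = (2582/π) × 0.667867 = 548.90 W/m².
— Configuration B (φ=+27.1°):
cos H₀ = −tan(+27.1°) tan(-25.000°) = 0.2386, H₀ = 1.3299 rad.
Bracket: H₀ sin φ sin δ + cos φ cos δ sin H₀ = 1.3299×0.45554×-0.42262 + 0.89021×0.90631×0.97111 = -0.256033 + 0.783498 = 0.527465.
Q̄ = (S₀/π) × [bracket] = (2582/π) × 0.527465 = 433.51 W/m².
Ratio Q̄_A / Q̄_B = 548.90 / 433.51 = 1.266.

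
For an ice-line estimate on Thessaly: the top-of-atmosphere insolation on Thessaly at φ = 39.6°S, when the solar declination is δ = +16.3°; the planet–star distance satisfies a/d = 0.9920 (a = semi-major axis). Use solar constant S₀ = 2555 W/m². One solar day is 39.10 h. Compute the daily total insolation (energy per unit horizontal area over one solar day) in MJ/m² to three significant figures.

54.1 MJ/m²

cos H₀ = −tan(-39.6°) tan(+16.300°) = 0.2419, H₀ = 1.3265 rad.
Bracket: H₀ sin φ sin δ + cos φ cos δ sin H₀ = 1.3265×-0.63742×0.28067 + 0.77051×0.95981×0.97030 = -0.237317 + 0.717579 = 0.480262.
Inverse-square distance factor (a/d)² = 0.9920² = 0.984064.
Q̄ = (S₀/π) × 0.984064 × [bracket] = (2555/π) × 0.984064 × 0.480262 = 384.36 W/m².
Daily total = Q̄ × 39.10 h × 3600 s/h = 384.36 × 39.10 × 3600 / 10⁶ = 54.10 MJ/m².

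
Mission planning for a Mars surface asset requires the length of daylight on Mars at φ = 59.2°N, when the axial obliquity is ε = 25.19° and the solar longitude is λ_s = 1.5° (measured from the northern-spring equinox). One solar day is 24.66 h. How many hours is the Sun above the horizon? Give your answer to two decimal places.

12.48 h

Solar declination: sin δ = sin ε · sin λ_s = sin 25.19° × sin 1.5° = 0.01114, so δ = +0.638°.
cos H₀ = −tan φ · tan δ = −tan(+59.2°) × tan(+0.638°) = -0.0187, so H₀ = 1.5895 rad = 91.07°.
Daylight = 2H₀/(2π) × 24.66 h = (1.5895/π) × 24.66 = 12.48 h.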